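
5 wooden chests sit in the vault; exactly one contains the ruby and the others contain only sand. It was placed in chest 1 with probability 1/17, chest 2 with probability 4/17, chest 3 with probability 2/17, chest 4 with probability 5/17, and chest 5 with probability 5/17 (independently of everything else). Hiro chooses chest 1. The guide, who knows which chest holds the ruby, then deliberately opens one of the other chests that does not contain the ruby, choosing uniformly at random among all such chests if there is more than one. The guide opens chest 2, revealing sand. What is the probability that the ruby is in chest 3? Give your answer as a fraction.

8/51

Condition on the true location of the ruby.
If it is in chest 1 (prior 1/17): the guide has 4 equally likely choices, so probability 1/4; weight (1/17)·(1/4) = 1/68.
If it is in chest 2 (prior 4/17): the guide opened chest 2, so this case is ruled out; weight (4/17)·0 = 0.
If it is in chest 3 (prior 2/17): the guide has 3 equally likely choices, so probability 1/3; weight (2/17)·(1/3) = 2/51.
If it is in either of chests 4 and 5 (prior 5/17 each): the guide has 3 equally likely choices, so probability 1/3; weight (5/17)·(1/3) = 5/51 each.
The weights sum to 1/4.
So P(the ruby in chest 3 | the guide opened chest 2) = (2/51) / (1/4) = 8/51.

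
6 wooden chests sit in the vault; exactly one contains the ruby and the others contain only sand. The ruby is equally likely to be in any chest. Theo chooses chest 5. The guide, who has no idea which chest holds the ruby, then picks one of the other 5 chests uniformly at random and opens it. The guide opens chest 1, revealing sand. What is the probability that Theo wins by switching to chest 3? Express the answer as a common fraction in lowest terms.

1/5

Condition on the true location of the ruby.
If it is in chest 1 (prior 1/6): the guide opened chest 1, so this case is ruled out; weight (1/6)·0 = 0.
If it is in any of chests 2, 3, 4, 5, and 6 (prior 1/6 each): the guide picks chest 1 with probability 1/5 regardless, and it is not the prize; weight (1/6)·(1/5) = 1/30 each.
The weights sum to 1/6.
So P(the ruby in chest 3 | the guide opened chest 1) = (1/30) / (1/6) = 1/5.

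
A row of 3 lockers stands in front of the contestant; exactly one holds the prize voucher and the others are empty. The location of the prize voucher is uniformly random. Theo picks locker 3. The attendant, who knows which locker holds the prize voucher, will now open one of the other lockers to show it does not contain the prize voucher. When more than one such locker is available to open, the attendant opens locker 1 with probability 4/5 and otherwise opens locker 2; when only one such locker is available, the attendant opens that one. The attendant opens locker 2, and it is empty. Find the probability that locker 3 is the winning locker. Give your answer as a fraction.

1/6

Condition on the true location of the prize voucher.
If it is in locker 1 (prior 1/3): only locker 2 is available, probability 1; weight (1/3)·1 = 1/3.
If it is in locker 2 (prior 1/3): the attendant opened locker 2, so this case is ruled out; weight (1/3)·0 = 0.
If it is in locker 3 (prior 1/3): locker 1 is available but not opened, probability 1/5; weight (1/3)·(1/5) = 1/15.
The weights sum to 2/5.
So P(the prize voucher in locker 3 | the attendant opened locker 2) = (1/15) / (2/5) = 1/6.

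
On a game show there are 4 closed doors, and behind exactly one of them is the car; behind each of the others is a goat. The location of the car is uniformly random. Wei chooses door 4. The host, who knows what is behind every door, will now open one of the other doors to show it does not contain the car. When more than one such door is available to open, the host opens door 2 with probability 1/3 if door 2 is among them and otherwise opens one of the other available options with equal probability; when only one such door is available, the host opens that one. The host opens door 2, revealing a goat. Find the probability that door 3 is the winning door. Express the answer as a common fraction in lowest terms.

1/3

Consider each possible location of the car in turn.
If it is behind any of doors 1, 3, and 4 (prior 1/4 each): door 2 is available, opened with probability 1/3; weight (1/4)·(1/3) = 1/12 each.
If it is behind door 2 (prior 1/4): the host opened door 2, so this case is ruled out; weight (1/4)·0 = 0.
The weights sum to 1/4.
So P(the car behind door 3 | the host opened door 2) = (1/12) / (1/4) = 1/3.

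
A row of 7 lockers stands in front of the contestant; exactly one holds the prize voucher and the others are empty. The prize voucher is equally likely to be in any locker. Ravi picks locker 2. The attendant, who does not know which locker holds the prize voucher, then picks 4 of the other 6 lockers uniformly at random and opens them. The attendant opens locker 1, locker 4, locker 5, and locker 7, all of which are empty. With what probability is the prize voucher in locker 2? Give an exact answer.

Consider each possible location of the prize voucher in turn.
If it is in any of lockers 1, 4, 5, and 7 (prior 1/7 each): that locker was opened and seen not to hold the prize — ruled out; weight (1/7)·0 = 0 each.
If it is in any of lockers 2, 3, and 6 (prior 1/7 each): the attendant picks exactly this set with probability 1/15 regardless, and none is the prize; weight (1/7)·(1/15) = 1/105 each.
The weights sum to 1/35.
So P(the prize voucher in locker 2 | the attendant opened locker 1, locker 4, locker 5, and locker 7) = (1/105) / (1/35) = 1/3.

1/3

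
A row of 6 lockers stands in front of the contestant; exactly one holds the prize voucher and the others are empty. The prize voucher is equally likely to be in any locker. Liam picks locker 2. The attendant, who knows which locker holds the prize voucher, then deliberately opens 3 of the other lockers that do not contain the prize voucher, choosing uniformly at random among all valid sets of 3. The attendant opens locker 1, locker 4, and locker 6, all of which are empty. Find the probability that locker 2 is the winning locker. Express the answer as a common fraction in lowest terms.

1/6

Consider each possible location of the prize voucher in turn.
If it is in any of lockers 1, 4, and 6 (prior 1/6 each): that locker was opened and seen not to hold the prize — ruled out; weight (1/6)·0 = 0 each.
If it is in locker 2 (prior 1/6): the attendant has 10 equally likely choices, so probability 1/10; weight (1/6)·(1/10) = 1/60.
If it is in either of lockers 3 and 5 (prior 1/6 each): the attendant has 4 equally likely choices, so probability 1/4; weight (1/6)·(1/4) = 1/24 each.
The weights sum to 1/10.
So P(the prize voucher in locker 2 | the attendant opened locker 1, locker 4, and locker 6) = (1/60) / (1/10) = 1/6.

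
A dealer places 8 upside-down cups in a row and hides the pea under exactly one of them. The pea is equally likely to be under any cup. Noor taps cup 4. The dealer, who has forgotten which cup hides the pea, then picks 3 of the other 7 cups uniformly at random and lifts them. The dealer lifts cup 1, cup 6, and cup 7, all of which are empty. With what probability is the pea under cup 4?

Because the dealer chose which cups to lift without knowing where the pea is, the choice is independent of the prize location. Learning that none of the 3 opened cups holds the pea simply rules out those 3 locations and leaves the remaining 5 cups still equally likely by symmetry.
So P(the pea under cup 4) = 1/5.

1/5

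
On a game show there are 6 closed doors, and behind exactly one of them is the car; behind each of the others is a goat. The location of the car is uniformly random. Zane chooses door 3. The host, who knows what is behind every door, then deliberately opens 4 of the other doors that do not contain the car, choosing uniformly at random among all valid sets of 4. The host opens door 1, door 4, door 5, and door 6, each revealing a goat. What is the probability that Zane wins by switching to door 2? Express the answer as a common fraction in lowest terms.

Apply Bayes' rule, conditioning on where the car actually is.
If it is behind any of doors 1, 4, 5, and 6 (prior 1/6 each): that door was opened and seen not to hold the prize — ruled out; weight (1/6)·0 = 0 each.
If it is behind door 2 (prior 1/6): the host has no choice, probability 1; weight (1/6)·1 = 1/6.
If it is behind door 3 (prior 1/6): the host has 5 equally likely choices, so probability 1/5; weight (1/6)·(1/5) = 1/30.
The weights sum to 1/5.
So P(the car behind door 2 | the host opened door 1, door 4, door 5, and door 6) = (1/6) / (1/5) = 5/6.

5/6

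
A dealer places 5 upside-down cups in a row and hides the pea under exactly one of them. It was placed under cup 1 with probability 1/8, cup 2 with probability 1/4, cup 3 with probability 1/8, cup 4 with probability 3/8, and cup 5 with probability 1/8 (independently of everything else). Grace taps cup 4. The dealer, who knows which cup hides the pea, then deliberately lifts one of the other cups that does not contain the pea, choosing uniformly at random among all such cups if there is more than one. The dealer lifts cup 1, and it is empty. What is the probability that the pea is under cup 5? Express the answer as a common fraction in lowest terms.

Apply Bayes' rule, conditioning on where the pea actually is.
If it is under cup 1 (prior 1/8): the dealer opened cup 1, so this case is ruled out; weight (1/8)·0 = 0.
If it is under cup 2 (prior 1/4): the dealer has 3 equally likely choices, so probability 1/3; weight (1/4)·(1/3) = 1/12.
If it is under either of cups 3 and 5 (prior 1/8 each): the dealer has 3 equally likely choices, so probability 1/3; weight (1/8)·(1/3) = 1/24 each.
If it is under cup 4 (prior 3/8): the dealer has 4 equally likely choices, so probability 1/4; weight (3/8)·(1/4) = 3/32.
The weights sum to 25/96.
So P(the pea under cup 5 | the dealer opened cup 1) = (1/24) / (25/96) = 4/25.

4/25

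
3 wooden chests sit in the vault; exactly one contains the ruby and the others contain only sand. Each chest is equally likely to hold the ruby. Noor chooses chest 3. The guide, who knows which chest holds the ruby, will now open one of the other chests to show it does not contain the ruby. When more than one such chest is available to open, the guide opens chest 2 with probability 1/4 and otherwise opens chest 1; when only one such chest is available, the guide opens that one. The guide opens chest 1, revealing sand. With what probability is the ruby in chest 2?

4/7

Condition on the true location of the ruby.
If it is in chest 1 (prior 1/3): the guide opened chest 1, so this case is ruled out; weight (1/3)·0 = 0.
If it is in chest 2 (prior 1/3): only chest 1 is available, probability 1; weight (1/3)·1 = 1/3.
If it is in chest 3 (prior 1/3): chest 2 is available but not opened, probability 3/4; weight (1/3)·(3/4) = 1/4.
The weights sum to 7/12.
So P(the ruby in chest 2 | the guide opened chest 1) = (1/3) / (7/12) = 4/7.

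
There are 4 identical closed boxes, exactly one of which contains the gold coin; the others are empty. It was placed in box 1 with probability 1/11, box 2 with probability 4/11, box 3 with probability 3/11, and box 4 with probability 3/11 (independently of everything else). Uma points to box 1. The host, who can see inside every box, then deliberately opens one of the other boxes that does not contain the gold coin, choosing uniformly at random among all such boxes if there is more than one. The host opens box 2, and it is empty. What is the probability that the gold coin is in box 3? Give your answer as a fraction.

Condition on the true location of the gold coin.
If it is in box 1 (prior 1/11): the host has 3 equally likely choices, so probability 1/3; weight (1/11)·(1/3) = 1/33.
If it is in box 2 (prior 4/11): the host opened box 2, so this case is ruled out; weight (4/11)·0 = 0.
If it is in either of boxes 3 and 4 (prior 3/11 each): the host has 2 equally likely choices, so probability 1/2; weight (3/11)·(1/2) = 3/22 each.
The weights sum to 10/33.
So P(the gold coin in box 3 | the host opened box 2) = (3/22) / (10/33) = 9/20.

9/20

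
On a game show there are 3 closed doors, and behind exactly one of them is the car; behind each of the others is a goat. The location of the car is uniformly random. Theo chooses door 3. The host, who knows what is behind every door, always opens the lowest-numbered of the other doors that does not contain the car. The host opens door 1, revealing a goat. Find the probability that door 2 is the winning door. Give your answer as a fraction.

1/2

Consider each possible location of the car in turn.
If it is behind door 1 (prior 1/3): the host opened door 1, so this case is ruled out; weight (1/3)·0 = 0.
If it is behind either of doors 2 and 3 (prior 1/3 each): door 1 is the lowest-numbered option available, probability 1; weight (1/3)·1 = 1/3 each.
The weights sum to 2/3.
So P(the car behind door 2 | the host opened door 1) = (1/3) / (2/3) = 1/2.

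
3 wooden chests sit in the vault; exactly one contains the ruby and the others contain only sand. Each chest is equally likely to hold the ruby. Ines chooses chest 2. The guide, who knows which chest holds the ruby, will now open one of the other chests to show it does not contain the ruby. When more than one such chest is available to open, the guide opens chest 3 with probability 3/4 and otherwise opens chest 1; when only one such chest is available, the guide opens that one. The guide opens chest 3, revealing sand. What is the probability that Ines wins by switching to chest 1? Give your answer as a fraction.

Apply Bayes' rule, conditioning on where the ruby actually is.
If it is in chest 1 (prior 1/3): only chest 3 is available, probability 1; weight (1/3)·1 = 1/3.
If it is in chest 2 (prior 1/3): chest 3 is available, opened with probability 3/4; weight (1/3)·(3/4) = 1/4.
If it is in chest 3 (prior 1/3): the guide opened chest 3, so this case is ruled out; weight (1/3)·0 = 0.
The weights sum to 7/12.
So P(the ruby in chest 1 | the guide opened chest 3) = (1/3) / (7/12) = 4/7.

4/7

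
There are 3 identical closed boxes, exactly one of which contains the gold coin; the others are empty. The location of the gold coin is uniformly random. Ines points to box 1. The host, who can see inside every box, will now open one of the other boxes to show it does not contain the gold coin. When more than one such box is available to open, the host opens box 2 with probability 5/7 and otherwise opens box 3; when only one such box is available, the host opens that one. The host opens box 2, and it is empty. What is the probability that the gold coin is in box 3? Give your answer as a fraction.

7/12

Condition on the true location of the gold coin.
If it is in box 1 (prior 1/3): box 2 is available, opened with probability 5/7; weight (1/3)·(5/7) = 5/21.
If it is in box 2 (prior 1/3): the host opened box 2, so this case is ruled out; weight (1/3)·0 = 0.
If it is in box 3 (prior 1/3): only box 2 is available, probability 1; weight (1/3)·1 = 1/3.
The weights sum to 4/7.
So P(the gold coin in box 3 | the host opened box 2) = (1/3) / (4/7) = 7/12.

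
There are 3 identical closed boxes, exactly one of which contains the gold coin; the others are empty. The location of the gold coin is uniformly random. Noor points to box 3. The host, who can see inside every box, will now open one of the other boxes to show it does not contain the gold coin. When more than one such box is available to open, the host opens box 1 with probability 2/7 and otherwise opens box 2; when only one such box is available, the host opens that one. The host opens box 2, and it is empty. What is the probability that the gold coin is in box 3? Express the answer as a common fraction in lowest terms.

Consider each possible location of the gold coin in turn.
If it is in box 1 (prior 1/3): only box 2 is available, probability 1; weight (1/3)·1 = 1/3.
If it is in box 2 (prior 1/3): the host opened box 2, so this case is ruled out; weight (1/3)·0 = 0.
If it is in box 3 (prior 1/3): box 1 is available but not opened, probability 5/7; weight (1/3)·(5/7) = 5/21.
The weights sum to 4/7.
So P(the gold coin in box 3 | the host opened box 2) = (5/21) / (4/7) = 5/12.

5/12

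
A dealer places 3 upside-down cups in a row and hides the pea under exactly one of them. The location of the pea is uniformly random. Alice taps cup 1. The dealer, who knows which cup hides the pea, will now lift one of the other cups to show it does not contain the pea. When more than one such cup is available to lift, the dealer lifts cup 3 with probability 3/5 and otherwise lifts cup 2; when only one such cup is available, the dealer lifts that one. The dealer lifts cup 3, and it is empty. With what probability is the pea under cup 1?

Consider each possible location of the pea in turn.
If it is under cup 1 (prior 1/3): cup 3 is available, opened with probability 3/5; weight (1/3)·(3/5) = 1/5.
If it is under cup 2 (prior 1/3): only cup 3 is available, probability 1; weight (1/3)·1 = 1/3.
If it is under cup 3 (prior 1/3): the dealer opened cup 3, so this case is ruled out; weight (1/3)·0 = 0.
The weights sum to 8/15.
So P(the pea under cup 1 | the dealer opened cup 3) = (1/5) / (8/15) = 3/8.

3/8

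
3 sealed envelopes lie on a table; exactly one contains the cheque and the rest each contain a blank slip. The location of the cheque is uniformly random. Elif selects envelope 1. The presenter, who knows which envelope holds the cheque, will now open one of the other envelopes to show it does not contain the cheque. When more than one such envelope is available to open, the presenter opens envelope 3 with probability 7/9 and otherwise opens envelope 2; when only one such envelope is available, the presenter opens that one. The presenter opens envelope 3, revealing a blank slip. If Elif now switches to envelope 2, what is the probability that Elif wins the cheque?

9/16

Apply Bayes' rule, conditioning on where the cheque actually is.
If it is in envelope 1 (prior 1/3): envelope 3 is available, opened with probability 7/9; weight (1/3)·(7/9) = 7/27.
If it is in envelope 2 (prior 1/3): only envelope 3 is available, probability 1; weight (1/3)·1 = 1/3.
If it is in envelope 3 (prior 1/3): the presenter opened envelope 3, so this case is ruled out; weight (1/3)·0 = 0.
The weights sum to 16/27.
So P(the cheque in envelope 2 | the presenter opened envelope 3) = (1/3) / (16/27) = 9/16.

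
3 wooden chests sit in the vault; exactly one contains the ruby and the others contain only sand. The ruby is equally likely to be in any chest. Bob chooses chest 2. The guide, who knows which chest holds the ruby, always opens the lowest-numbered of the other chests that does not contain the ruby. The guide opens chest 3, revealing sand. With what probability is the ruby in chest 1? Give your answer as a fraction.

Condition on the true location of the ruby.
If it is in chest 1 (prior 1/3): chest 3 is the lowest-numbered option available, probability 1; weight (1/3)·1 = 1/3.
If it is in chest 2 (prior 1/3): the guide would have opened chest 1 instead, probability 0; weight (1/3)·0 = 0.
If it is in chest 3 (prior 1/3): the guide opened chest 3, so this case is ruled out; weight (1/3)·0 = 0.
The weights sum to 1/3.
So P(the ruby in chest 1 | the guide opened chest 3) = (1/3) / (1/3) = 1.

1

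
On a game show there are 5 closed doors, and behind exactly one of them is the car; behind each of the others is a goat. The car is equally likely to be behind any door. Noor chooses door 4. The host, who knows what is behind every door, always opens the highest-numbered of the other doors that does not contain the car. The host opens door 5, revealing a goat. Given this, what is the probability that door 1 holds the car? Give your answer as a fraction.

1/4

Apply Bayes' rule, conditioning on where the car actually is.
If it is behind any of doors 1, 2, 3, and 4 (prior 1/5 each): door 5 is the highest-numbered option available, probability 1; weight (1/5)·1 = 1/5 each.
If it is behind door 5 (prior 1/5): the host opened door 5, so this case is ruled out; weight (1/5)·0 = 0.
The weights sum to 4/5.
So P(the car behind door 1 | the host opened door 5) = (1/5) / (4/5) = 1/4.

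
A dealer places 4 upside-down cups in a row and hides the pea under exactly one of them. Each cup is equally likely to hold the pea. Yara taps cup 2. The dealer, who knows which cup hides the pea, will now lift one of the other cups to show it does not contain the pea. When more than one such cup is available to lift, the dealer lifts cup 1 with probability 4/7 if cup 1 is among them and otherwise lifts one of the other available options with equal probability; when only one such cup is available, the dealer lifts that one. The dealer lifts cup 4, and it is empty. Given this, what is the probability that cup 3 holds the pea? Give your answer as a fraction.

3/8

Apply Bayes' rule, conditioning on where the pea actually is.
If it is under cup 1 (prior 1/4): cup 1 holds the prize so is unavailable; the dealer chooses uniformly among the 2 others, probability 1/2; weight (1/4)·(1/2) = 1/8.
If it is under cup 2 (prior 1/4): cup 1 is available but not opened; cup 4 gets probability (1 − 4/7)/2 = 3/14; weight (1/4)·(3/14) = 3/56.
If it is under cup 3 (prior 1/4): cup 1 is available but not opened, probability 3/7; weight (1/4)·(3/7) = 3/28.
If it is under cup 4 (prior 1/4): the dealer opened cup 4, so this case is ruled out; weight (1/4)·0 = 0.
The weights sum to 2/7.
So P(the pea under cup 3 | the dealer opened cup 4) = (3/28) / (2/7) = 3/8.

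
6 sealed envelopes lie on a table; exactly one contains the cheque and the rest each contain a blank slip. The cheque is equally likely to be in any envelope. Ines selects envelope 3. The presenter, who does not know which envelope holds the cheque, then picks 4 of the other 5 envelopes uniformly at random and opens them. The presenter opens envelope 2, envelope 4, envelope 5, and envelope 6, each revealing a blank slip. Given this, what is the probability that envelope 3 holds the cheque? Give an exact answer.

1/2

Apply Bayes' rule, conditioning on where the cheque actually is.
If it is in either of envelopes 1 and 3 (prior 1/6 each): the presenter picks exactly this set with probability 1/5 regardless, and none is the prize; weight (1/6)·(1/5) = 1/30 each.
If it is in any of envelopes 2, 4, 5, and 6 (prior 1/6 each): that envelope was opened and seen not to hold the prize — ruled out; weight (1/6)·0 = 0 each.
The weights sum to 1/15.
So P(the cheque in envelope 3 | the presenter opened envelope 2, envelope 4, envelope 5, and envelope 6) = (1/30) / (1/15) = 1/2.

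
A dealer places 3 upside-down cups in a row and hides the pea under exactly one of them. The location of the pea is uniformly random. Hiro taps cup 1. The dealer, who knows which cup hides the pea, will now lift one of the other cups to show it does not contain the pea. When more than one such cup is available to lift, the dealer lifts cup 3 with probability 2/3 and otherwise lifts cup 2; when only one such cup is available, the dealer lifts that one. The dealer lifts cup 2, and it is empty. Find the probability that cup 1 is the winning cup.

1/4

Consider each possible location of the pea in turn.
If it is under cup 1 (prior 1/3): cup 3 is available but not opened, probability 1/3; weight (1/3)·(1/3) = 1/9.
If it is under cup 2 (prior 1/3): the dealer opened cup 2, so this case is ruled out; weight (1/3)·0 = 0.
If it is under cup 3 (prior 1/3): only cup 2 is available, probability 1; weight (1/3)·1 = 1/3.
The weights sum to 4/9.
So P(the pea under cup 1 | the dealer opened cup 2) = (1/9) / (4/9) = 1/4.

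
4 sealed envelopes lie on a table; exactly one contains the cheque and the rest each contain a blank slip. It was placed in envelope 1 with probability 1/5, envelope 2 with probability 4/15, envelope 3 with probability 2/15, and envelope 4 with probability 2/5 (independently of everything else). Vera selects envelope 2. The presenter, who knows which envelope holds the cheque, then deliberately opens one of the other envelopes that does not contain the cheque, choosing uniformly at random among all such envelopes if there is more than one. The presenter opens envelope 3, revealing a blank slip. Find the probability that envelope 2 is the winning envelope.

8/35

Consider each possible location of the cheque in turn.
If it is in envelope 1 (prior 1/5): the presenter has 2 equally likely choices, so probability 1/2; weight (1/5)·(1/2) = 1/10.
If it is in envelope 2 (prior 4/15): the presenter has 3 equally likely choices, so probability 1/3; weight (4/15)·(1/3) = 4/45.
If it is in envelope 3 (prior 2/15): the presenter opened envelope 3, so this case is ruled out; weight (2/15)·0 = 0.
If it is in envelope 4 (prior 2/5): the presenter has 2 equally likely choices, so probability 1/2; weight (2/5)·(1/2) = 1/5.
The weights sum to 7/18.
So P(the cheque in envelope 2 | the presenter opened envelope 3) = (4/45) / (7/18) = 8/35.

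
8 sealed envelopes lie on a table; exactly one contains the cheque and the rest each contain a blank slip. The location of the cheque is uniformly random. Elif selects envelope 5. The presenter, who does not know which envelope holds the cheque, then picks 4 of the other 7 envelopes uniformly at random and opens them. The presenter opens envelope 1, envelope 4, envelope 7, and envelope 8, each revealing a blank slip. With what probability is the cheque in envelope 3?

1/4

Condition on the true location of the cheque.
If it is in any of envelopes 1, 4, 7, and 8 (prior 1/8 each): that envelope was opened and seen not to hold the prize — ruled out; weight (1/8)·0 = 0 each.
If it is in any of envelopes 2, 3, 5, and 6 (prior 1/8 each): the presenter picks exactly this set with probability 1/35 regardless, and none is the prize; weight (1/8)·(1/35) = 1/280 each.
The weights sum to 1/70.
So P(the cheque in envelope 3 | the presenter opened envelope 1, envelope 4, envelope 7, and envelope 8) = (1/280) / (1/70) = 1/4.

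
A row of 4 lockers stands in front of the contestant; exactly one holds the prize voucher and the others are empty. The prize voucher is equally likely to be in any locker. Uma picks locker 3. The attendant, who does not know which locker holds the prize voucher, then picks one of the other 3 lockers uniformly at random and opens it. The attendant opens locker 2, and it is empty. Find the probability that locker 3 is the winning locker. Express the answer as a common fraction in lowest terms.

Consider each possible location of the prize voucher in turn.
If it is in any of lockers 1, 3, and 4 (prior 1/4 each): the attendant picks locker 2 with probability 1/3 regardless, and it is not the prize; weight (1/4)·(1/3) = 1/12 each.
If it is in locker 2 (prior 1/4): the attendant opened locker 2, so this case is ruled out; weight (1/4)·0 = 0.
The weights sum to 1/4.
So P(the prize voucher in locker 3 | the attendant opened locker 2) = (1/12) / (1/4) = 1/3.

1/3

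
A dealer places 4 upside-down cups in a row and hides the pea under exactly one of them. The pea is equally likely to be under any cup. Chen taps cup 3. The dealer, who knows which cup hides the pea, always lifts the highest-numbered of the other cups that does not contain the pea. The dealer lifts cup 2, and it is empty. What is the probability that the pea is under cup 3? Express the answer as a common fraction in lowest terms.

Apply Bayes' rule, conditioning on where the pea actually is.
If it is under either of cups 1 and 3 (prior 1/4 each): the dealer would have opened cup 4 instead, probability 0; weight (1/4)·0 = 0 each.
If it is under cup 2 (prior 1/4): the dealer opened cup 2, so this case is ruled out; weight (1/4)·0 = 0.
If it is under cup 4 (prior 1/4): cup 2 is the highest-numbered option available, probability 1; weight (1/4)·1 = 1/4.
The weights sum to 1/4.
So P(the pea under cup 3 | the dealer opened cup 2) = 0 / (1/4) = 0.

0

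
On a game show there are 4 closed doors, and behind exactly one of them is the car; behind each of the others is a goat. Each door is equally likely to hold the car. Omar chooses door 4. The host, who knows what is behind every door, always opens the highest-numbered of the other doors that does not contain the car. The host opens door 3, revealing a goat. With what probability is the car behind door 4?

1/3

Consider each possible location of the car in turn.
If it is behind any of doors 1, 2, and 4 (prior 1/4 each): door 3 is the highest-numbered option available, probability 1; weight (1/4)·1 = 1/4 each.
If it is behind door 3 (prior 1/4): the host opened door 3, so this case is ruled out; weight (1/4)·0 = 0.
The weights sum to 3/4.
So P(the car behind door 4 | the host opened door 3) = (1/4) / (3/4) = 1/3.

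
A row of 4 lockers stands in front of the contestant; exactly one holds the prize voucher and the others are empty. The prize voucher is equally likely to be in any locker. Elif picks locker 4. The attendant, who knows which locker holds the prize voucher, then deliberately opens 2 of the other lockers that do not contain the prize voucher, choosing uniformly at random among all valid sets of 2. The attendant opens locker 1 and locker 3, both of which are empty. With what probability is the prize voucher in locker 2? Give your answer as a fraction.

Apply Bayes' rule, conditioning on where the prize voucher actually is.
If it is in either of lockers 1 and 3 (prior 1/4 each): that locker was opened and seen not to hold the prize — ruled out; weight (1/4)·0 = 0 each.
If it is in locker 2 (prior 1/4): the attendant has no choice, probability 1; weight (1/4)·1 = 1/4.
If it is in locker 4 (prior 1/4): the attendant has 3 equally likely choices, so probability 1/3; weight (1/4)·(1/3) = 1/12.
The weights sum to 1/3.
So P(the prize voucher in locker 2 | the attendant opened locker 1 and locker 3) = (1/4) / (1/3) = 3/4.

3/4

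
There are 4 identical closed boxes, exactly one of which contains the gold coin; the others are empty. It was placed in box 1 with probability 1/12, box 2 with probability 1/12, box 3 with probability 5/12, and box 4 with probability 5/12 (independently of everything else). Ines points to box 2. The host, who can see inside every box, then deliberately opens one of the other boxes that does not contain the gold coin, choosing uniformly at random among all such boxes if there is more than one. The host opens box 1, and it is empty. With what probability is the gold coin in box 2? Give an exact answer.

1/16

Condition on the true location of the gold coin.
If it is in box 1 (prior 1/12): the host opened box 1, so this case is ruled out; weight (1/12)·0 = 0.
If it is in box 2 (prior 1/12): the host has 3 equally likely choices, so probability 1/3; weight (1/12)·(1/3) = 1/36.
If it is in either of boxes 3 and 4 (prior 5/12 each): the host has 2 equally likely choices, so probability 1/2; weight (5/12)·(1/2) = 5/24 each.
The weights sum to 4/9.
So P(the gold coin in box 2 | the host opened box 1) = (1/36) / (4/9) = 1/16.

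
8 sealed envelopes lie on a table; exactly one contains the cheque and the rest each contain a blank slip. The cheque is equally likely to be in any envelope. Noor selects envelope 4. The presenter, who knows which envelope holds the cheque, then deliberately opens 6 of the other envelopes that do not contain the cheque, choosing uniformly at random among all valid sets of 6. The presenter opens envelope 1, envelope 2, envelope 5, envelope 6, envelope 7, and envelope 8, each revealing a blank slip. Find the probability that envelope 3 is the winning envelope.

7/8

Consider each possible location of the cheque in turn.
If it is in any of envelopes 1, 2, 5, 6, 7, and 8 (prior 1/8 each): that envelope was opened and seen not to hold the prize — ruled out; weight (1/8)·0 = 0 each.
If it is in envelope 3 (prior 1/8): the presenter has no choice, probability 1; weight (1/8)·1 = 1/8.
If it is in envelope 4 (prior 1/8): the presenter has 7 equally likely choices, so probability 1/7; weight (1/8)·(1/7) = 1/56.
The weights sum to 1/7.
So P(the cheque in envelope 3 | the presenter opened envelope 1, envelope 2, envelope 5, envelope 6, envelope 7, and envelope 8) = (1/8) / (1/7) = 7/8.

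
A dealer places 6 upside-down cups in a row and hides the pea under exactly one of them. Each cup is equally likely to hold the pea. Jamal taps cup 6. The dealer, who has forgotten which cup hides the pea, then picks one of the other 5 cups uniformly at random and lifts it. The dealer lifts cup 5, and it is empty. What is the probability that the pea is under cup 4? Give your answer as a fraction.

1/5

Because the dealer chose which cup to lift without knowing where the pea is, the choice is independent of the prize location. Learning that cup 5 does not hold the pea simply rules out that one location and leaves the remaining 5 cups still equally likely by symmetry.
So P(the pea under cup 4) = 1/5.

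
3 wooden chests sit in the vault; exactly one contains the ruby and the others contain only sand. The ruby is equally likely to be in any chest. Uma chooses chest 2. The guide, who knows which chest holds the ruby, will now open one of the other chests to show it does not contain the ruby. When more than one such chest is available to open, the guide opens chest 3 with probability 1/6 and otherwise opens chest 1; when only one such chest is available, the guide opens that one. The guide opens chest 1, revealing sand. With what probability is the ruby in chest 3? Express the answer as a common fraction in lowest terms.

Consider each possible location of the ruby in turn.
If it is in chest 1 (prior 1/3): the guide opened chest 1, so this case is ruled out; weight (1/3)·0 = 0.
If it is in chest 2 (prior 1/3): chest 3 is available but not opened, probability 5/6; weight (1/3)·(5/6) = 5/18.
If it is in chest 3 (prior 1/3): only chest 1 is available, probability 1; weight (1/3)·1 = 1/3.
The weights sum to 11/18.
So P(the ruby in chest 3 | the guide opened chest 1) = (1/3) / (11/18) = 6/11.

6/11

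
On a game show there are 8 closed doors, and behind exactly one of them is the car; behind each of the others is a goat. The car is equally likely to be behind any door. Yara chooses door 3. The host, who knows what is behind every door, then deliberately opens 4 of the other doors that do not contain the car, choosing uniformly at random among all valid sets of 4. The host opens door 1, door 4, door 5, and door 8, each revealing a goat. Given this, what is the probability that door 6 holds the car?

7/24

Consider each possible location of the car in turn.
If it is behind any of doors 1, 4, 5, and 8 (prior 1/8 each): that door was opened and seen not to hold the prize — ruled out; weight (1/8)·0 = 0 each.
If it is behind any of doors 2, 6, and 7 (prior 1/8 each): the host has 15 equally likely choices, so probability 1/15; weight (1/8)·(1/15) = 1/120 each.
If it is behind door 3 (prior 1/8): the host has 35 equally likely choices, so probability 1/35; weight (1/8)·(1/35) = 1/280.
The weights sum to 1/35.
So P(the car behind door 6 | the host opened door 1, door 4, door 5, and door 8) = (1/120) / (1/35) = 7/24.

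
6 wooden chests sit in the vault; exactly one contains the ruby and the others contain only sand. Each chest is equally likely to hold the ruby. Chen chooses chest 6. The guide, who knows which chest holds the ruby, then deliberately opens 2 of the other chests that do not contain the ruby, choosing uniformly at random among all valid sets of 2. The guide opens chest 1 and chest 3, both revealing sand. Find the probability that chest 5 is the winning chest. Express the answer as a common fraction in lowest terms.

Condition on the true location of the ruby.
If it is in either of chests 1 and 3 (prior 1/6 each): that chest was opened and seen not to hold the prize — ruled out; weight (1/6)·0 = 0 each.
If it is in any of chests 2, 4, and 5 (prior 1/6 each): the guide has 6 equally likely choices, so probability 1/6; weight (1/6)·(1/6) = 1/36 each.
If it is in chest 6 (prior 1/6): the guide has 10 equally likely choices, so probability 1/10; weight (1/6)·(1/10) = 1/60.
The weights sum to 1/10.
So P(the ruby in chest 5 | the guide opened chest 1 and chest 3) = (1/36) / (1/10) = 5/18.

5/18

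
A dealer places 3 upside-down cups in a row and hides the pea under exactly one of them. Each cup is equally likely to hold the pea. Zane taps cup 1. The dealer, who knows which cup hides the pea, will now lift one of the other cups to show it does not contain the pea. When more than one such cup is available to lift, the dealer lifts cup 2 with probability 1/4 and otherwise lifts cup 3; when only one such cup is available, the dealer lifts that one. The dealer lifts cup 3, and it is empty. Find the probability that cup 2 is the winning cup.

4/7

Consider each possible location of the pea in turn.
If it is under cup 1 (prior 1/3): cup 2 is available but not opened, probability 3/4; weight (1/3)·(3/4) = 1/4.
If it is under cup 2 (prior 1/3): only cup 3 is available, probability 1; weight (1/3)·1 = 1/3.
If it is under cup 3 (prior 1/3): the dealer opened cup 3, so this case is ruled out; weight (1/3)·0 = 0.
The weights sum to 7/12.
So P(the pea under cup 2 | the dealer opened cup 3) = (1/3) / (7/12) = 4/7.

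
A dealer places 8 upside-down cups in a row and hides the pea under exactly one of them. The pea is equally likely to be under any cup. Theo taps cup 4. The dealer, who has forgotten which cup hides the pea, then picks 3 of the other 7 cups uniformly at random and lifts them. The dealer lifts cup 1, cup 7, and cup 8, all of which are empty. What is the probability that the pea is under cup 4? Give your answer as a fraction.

Because the dealer chose which cups to lift without knowing where the pea is, the choice is independent of the prize location. Learning that none of the 3 opened cups holds the pea simply rules out those 3 locations and leaves the remaining 5 cups still equally likely by symmetry.
So P(the pea under cup 4) = 1/5.

1/5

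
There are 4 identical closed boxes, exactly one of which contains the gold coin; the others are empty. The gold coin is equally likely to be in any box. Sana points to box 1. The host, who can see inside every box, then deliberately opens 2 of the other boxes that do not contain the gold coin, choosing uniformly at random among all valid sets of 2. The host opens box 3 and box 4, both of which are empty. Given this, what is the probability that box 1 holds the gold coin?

Apply Bayes' rule, conditioning on where the gold coin actually is.
If it is in box 1 (prior 1/4): the host has 3 equally likely choices, so probability 1/3; weight (1/4)·(1/3) = 1/12.
If it is in box 2 (prior 1/4): the host has no choice, probability 1; weight (1/4)·1 = 1/4.
If it is in either of boxes 3 and 4 (prior 1/4 each): that box was opened and seen not to hold the prize — ruled out; weight (1/4)·0 = 0 each.
The weights sum to 1/3.
So P(the gold coin in box 1 | the host opened box 3 and box 4) = (1/12) / (1/3) = 1/4.

1/4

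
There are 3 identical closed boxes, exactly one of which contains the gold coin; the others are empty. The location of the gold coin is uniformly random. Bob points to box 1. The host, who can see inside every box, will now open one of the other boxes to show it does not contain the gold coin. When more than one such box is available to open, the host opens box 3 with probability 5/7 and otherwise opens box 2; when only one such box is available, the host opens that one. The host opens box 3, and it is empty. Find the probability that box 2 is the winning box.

Condition on the true location of the gold coin.
If it is in box 1 (prior 1/3): box 3 is available, opened with probability 5/7; weight (1/3)·(5/7) = 5/21.
If it is in box 2 (prior 1/3): only box 3 is available, probability 1; weight (1/3)·1 = 1/3.
If it is in box 3 (prior 1/3): the host opened box 3, so this case is ruled out; weight (1/3)·0 = 0.
The weights sum to 4/7.
So P(the gold coin in box 2 | the host opened box 3) = (1/3) / (4/7) = 7/12.

7/12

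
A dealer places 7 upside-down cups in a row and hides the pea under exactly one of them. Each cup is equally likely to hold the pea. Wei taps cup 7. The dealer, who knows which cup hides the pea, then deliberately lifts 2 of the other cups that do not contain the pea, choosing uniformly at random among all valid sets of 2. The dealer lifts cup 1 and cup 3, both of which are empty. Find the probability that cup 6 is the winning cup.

Apply Bayes' rule, conditioning on where the pea actually is.
If it is under either of cups 1 and 3 (prior 1/7 each): that cup was opened and seen not to hold the prize — ruled out; weight (1/7)·0 = 0 each.
If it is under any of cups 2, 4, 5, and 6 (prior 1/7 each): the dealer has 10 equally likely choices, so probability 1/10; weight (1/7)·(1/10) = 1/70 each.
If it is under cup 7 (prior 1/7): the dealer has 15 equally likely choices, so probability 1/15; weight (1/7)·(1/15) = 1/105.
The weights sum to 1/15.
So P(the pea under cup 6 | the dealer opened cup 1 and cup 3) = (1/70) / (1/15) = 3/14.

3/14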